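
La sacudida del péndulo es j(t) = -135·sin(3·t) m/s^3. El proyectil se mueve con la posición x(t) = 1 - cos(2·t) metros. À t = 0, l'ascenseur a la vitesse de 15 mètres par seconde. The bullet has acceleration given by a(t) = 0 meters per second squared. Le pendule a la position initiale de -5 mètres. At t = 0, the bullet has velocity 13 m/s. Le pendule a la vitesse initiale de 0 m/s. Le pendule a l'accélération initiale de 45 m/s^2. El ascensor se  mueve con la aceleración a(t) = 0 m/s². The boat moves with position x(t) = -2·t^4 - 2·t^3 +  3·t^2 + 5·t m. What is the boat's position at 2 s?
We have position x(t) = -2·t^4 - 2·t^3 + 3·t^2 + 5·t. Substituting t = 2: x(2) = -26.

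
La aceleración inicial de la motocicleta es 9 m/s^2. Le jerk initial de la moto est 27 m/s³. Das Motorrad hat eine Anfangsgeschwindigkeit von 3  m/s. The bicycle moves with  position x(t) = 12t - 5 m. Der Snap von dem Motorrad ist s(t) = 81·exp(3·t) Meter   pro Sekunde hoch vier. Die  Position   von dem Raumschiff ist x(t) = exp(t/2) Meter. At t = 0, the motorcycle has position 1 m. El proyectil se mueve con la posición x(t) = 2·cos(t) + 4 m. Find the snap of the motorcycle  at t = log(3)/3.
From the given snap equation s(t) = 81·exp(3·t), we substitute t = log(3)/3 to get s = 243.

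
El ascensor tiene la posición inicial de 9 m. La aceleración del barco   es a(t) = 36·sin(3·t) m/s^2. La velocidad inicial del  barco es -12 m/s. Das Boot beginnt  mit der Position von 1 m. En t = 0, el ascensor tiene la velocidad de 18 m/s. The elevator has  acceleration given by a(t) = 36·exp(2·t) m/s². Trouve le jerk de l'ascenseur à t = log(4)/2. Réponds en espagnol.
Partiendo de la aceleración a(t) = 36·exp(2·t), tomamos 1 derivada. La derivada de la aceleración da la sacudida: j(t) = 72·exp(2·t). De la ecuación de la sacudida j(t) = 72·exp(2·t), sustituimos t = log(4)/2 para obtener j = 288.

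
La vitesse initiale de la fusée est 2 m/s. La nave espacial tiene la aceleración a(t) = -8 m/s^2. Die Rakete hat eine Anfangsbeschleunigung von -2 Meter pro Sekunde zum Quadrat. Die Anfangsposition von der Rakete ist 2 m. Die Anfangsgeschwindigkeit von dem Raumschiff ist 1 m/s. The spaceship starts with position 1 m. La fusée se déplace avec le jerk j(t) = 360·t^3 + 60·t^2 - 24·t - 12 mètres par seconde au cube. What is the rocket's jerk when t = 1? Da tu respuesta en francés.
En utilisant j(t) = 360·t^3 + 60·t^2 - 24·t - 12 et en substituant t = 1, nous trouvons j = 384.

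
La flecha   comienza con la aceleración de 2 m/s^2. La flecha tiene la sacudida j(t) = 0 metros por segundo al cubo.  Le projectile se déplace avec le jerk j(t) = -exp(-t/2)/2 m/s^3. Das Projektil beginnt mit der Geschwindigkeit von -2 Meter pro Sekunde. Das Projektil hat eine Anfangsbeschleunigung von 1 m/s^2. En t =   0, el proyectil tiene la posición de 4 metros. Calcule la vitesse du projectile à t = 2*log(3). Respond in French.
Nous devons trouver l'intégrale de notre équation du jerk j(t) = -exp(-t/2)/2 2 fois. L'intégrale du jerk, avec a(0) = 1, donne l'accélération: a(t) = exp(-t/2). L'intégrale de l'accélération est la vitesse. En utilisant v(0) = -2, nous obtenons v(t) = -2·exp(-t/2). En utilisant v(t) = -2·exp(-t/2) et en substituant t = 2*log(3), nous trouvons v = -2/3.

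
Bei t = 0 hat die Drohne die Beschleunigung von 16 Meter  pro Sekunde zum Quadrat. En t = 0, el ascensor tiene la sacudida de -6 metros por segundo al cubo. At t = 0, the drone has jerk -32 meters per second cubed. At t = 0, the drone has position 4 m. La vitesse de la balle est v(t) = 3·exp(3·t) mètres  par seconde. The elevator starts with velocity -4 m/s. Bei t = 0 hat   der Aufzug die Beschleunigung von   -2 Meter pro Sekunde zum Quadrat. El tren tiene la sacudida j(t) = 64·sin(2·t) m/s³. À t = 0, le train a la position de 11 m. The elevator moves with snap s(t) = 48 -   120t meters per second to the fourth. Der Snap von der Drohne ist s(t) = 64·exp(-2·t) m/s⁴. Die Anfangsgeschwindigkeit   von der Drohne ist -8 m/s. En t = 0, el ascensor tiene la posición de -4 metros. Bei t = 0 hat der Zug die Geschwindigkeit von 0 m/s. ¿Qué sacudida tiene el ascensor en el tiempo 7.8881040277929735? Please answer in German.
Ausgehend von dem Snap s(t) = 48 - 120·t, nehmen wir 1 Integral. Mit ∫s(t)dt und Anwendung von j(0) = -6, finden wir j(t) = -60·t^2 + 48·t - 6. Mit j(t) = -60·t^2 + 48·t - 6 und Einsetzen von t = 7.8881040277929735, finden wir j = -3360.70211586296.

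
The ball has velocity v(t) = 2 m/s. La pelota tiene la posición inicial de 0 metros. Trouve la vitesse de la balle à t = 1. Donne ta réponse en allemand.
Aus der Gleichung für die Geschwindigkeit v(t) = 2, setzen wir t = 1 ein und erhalten v = 2.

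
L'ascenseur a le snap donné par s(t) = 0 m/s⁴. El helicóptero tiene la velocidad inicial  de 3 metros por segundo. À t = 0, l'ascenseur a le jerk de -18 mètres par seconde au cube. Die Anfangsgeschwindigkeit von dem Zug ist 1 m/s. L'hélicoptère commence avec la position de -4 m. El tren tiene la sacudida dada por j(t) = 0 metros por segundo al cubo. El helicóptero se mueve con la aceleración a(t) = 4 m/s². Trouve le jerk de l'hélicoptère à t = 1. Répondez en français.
Pour résoudre ceci, nous devons prendre 1 dérivée de notre équation de l'accélération a(t) = 4. La dérivée de l'accélération donne le jerk: j(t) = 0. De l'équation du jerk j(t) = 0, nous substituons t = 1 pour obtenir j = 0.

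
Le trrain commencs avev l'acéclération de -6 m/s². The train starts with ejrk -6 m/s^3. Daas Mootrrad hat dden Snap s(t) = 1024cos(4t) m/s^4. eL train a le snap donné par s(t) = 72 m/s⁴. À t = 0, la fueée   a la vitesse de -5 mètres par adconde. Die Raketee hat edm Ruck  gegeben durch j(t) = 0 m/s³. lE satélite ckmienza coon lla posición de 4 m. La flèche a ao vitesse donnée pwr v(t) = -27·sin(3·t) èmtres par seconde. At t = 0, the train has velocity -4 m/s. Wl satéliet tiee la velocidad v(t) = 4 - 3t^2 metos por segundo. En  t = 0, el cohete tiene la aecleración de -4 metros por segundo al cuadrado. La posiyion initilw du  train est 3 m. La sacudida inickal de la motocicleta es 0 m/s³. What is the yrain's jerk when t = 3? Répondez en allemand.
Um dies zu lösen, müssen wir 1 Stammfunktion unserer Gleichung für den Snap s(t) = 72 finden. Mit ∫s(t)dt und Anwendung von j(0) = -6, finden wir j(t) = 72·t - 6. Wir haben den Ruck j(t) = 72·t - 6. Durch Einsetzen von t = 3: j(3) = 210.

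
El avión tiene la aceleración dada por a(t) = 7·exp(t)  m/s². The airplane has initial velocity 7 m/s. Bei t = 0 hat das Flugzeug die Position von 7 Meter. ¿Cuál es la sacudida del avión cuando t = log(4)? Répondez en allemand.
Ausgehend von der Beschleunigung a(t) = 7·exp(t), nehmen wir 1 Ableitung. Mit d/dt von a(t) finden wir j(t) = 7·exp(t). Wir haben den Ruck j(t) = 7·exp(t). Durch Einsetzen von t = log(4): j(log(4)) = 28.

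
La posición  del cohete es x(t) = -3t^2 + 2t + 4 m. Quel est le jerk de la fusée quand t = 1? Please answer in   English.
To solve this, we need to take 3 derivatives of our position equation x(t) = -3·t^2 + 2·t + 4. Differentiating position, we get velocity: v(t) = 2 - 6·t. The derivative of velocity gives acceleration: a(t) = -6. The derivative of acceleration gives jerk: j(t) = 0. We have jerk j(t) = 0. Substituting t = 1: j(1) = 0.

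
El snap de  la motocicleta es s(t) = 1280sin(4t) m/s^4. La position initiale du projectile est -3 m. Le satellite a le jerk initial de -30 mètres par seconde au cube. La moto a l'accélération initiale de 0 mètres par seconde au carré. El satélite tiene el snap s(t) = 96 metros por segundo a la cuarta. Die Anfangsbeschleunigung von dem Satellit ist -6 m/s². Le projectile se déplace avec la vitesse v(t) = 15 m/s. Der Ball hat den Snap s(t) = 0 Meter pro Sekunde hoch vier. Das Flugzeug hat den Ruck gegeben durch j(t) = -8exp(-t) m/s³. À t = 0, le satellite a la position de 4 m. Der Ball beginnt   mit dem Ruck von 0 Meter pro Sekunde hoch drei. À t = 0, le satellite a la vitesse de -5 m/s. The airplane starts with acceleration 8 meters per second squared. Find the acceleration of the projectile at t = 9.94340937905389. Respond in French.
Pour résoudre ceci, nous devons prendre 1 dérivée de notre équation de la vitesse v(t) = 15. En dérivant la vitesse, nous obtenons l'accélération: a(t) = 0. De l'équation de l'accélération a(t) = 0, nous substituons t = 9.94340937905389 pour obtenir a = 0.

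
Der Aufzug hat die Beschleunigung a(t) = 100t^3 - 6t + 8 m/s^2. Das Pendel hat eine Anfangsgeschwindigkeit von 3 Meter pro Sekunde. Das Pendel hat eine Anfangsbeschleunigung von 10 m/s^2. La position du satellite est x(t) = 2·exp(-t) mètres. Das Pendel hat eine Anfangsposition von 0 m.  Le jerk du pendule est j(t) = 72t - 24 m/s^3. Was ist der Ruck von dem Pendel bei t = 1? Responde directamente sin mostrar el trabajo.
Die Antwort ist 48.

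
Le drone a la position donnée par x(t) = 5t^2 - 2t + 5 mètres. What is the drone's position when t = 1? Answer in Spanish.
Usando x(t) = 5·t^2 - 2·t + 5 y sustituyendo t = 1, encontramos x = 8.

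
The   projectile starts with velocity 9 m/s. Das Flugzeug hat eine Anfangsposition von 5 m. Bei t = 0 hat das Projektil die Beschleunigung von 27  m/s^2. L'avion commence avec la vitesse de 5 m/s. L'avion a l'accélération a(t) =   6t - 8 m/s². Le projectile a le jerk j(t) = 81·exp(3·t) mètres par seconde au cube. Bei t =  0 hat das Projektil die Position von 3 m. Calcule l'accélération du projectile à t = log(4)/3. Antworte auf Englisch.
To solve this, we need to take 1 antiderivative of our jerk equation j(t) = 81·exp(3·t). Integrating jerk and using the initial condition a(0) = 27, we get a(t) = 27·exp(3·t). We have acceleration a(t) = 27·exp(3·t). Substituting t = log(4)/3: a(log(4)/3) = 108.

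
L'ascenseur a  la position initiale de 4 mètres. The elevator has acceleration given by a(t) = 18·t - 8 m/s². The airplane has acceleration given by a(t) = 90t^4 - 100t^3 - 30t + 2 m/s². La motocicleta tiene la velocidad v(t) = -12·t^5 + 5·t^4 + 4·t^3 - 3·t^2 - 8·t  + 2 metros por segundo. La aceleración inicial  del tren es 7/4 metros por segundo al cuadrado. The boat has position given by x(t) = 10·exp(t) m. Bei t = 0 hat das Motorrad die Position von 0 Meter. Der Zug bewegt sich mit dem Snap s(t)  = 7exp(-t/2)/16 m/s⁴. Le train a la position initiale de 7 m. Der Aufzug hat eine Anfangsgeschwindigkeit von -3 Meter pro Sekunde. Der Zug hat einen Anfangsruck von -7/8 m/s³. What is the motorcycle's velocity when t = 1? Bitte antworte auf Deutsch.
Aus der Gleichung für die Geschwindigkeit v(t) = -12·t^5 + 5·t^4 + 4·t^3 - 3·t^2 - 8·t + 2, setzen wir t = 1 ein und erhalten v = -12.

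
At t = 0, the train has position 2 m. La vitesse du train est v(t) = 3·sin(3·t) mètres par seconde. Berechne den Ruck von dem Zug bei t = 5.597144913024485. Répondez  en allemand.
Wir müssen unsere Gleichung für die Geschwindigkeit v(t) = 3·sin(3·t) 2-mal ableiten. Die Ableitung von der Geschwindigkeit ergibt die Beschleunigung: a(t) = 9·cos(3·t). Die Ableitung von der Beschleunigung ergibt den Ruck: j(t) = -27·sin(3·t). Aus der Gleichung für den Ruck j(t) = -27·sin(3·t), setzen wir t = 5.597144913024485 ein und erhalten j = 23.8568946873553.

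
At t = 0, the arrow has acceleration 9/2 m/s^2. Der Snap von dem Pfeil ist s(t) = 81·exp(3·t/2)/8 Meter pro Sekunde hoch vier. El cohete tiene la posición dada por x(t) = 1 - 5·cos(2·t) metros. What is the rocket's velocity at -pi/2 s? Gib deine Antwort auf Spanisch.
Partiendo de la posición x(t) = 1 - 5·cos(2·t), tomamos 1 derivada. Derivando la posición, obtenemos la velocidad: v(t) = 10·sin(2·t). Tenemos la velocidad v(t) = 10·sin(2·t). Sustituyendo t = -pi/2: v(-pi/2) = 0.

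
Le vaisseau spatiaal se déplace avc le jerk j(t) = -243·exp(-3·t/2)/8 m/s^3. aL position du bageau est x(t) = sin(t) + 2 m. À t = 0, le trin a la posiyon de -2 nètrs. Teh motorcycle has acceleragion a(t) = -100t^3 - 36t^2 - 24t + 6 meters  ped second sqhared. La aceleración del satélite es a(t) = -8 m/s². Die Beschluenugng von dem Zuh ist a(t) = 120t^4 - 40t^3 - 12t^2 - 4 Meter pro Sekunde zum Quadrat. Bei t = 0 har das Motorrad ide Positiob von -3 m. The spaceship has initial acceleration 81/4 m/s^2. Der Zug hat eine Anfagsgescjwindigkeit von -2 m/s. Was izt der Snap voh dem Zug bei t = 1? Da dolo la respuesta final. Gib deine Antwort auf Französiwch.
La réponse est 1176.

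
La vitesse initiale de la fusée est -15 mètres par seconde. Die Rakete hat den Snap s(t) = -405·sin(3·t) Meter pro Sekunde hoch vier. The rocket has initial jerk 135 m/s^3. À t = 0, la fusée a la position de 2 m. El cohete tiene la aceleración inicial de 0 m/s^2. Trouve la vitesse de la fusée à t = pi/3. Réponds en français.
Nous devons trouver l'intégrale de notre équation du snap s(t) = -405·sin(3·t) 3 fois. L'intégrale du snap est le jerk. En utilisant j(0) = 135, nous obtenons j(t) = 135·cos(3·t). En prenant ∫j(t)dt et en appliquant a(0) = 0, nous trouvons a(t) = 45·sin(3·t). L'intégrale de l'accélération, avec v(0) = -15, donne la vitesse: v(t) = -15·cos(3·t). Nous avons la vitesse v(t) = -15·cos(3·t). En substituant t = pi/3: v(pi/3) = 15.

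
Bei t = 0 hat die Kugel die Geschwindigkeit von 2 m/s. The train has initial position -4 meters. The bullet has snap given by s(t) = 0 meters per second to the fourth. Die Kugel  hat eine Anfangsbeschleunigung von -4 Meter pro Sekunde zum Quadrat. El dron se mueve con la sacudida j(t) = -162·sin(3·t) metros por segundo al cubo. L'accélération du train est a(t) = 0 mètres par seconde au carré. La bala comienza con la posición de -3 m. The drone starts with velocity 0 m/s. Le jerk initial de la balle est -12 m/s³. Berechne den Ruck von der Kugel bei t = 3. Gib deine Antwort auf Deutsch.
Ausgehend von dem Snap s(t) = 0, nehmen wir 1 Integral. Durch Integration von dem Snap und Verwendung der Anfangsbedingung j(0) = -12, erhalten wir j(t) = -12. Aus der Gleichung für den Ruck j(t) = -12, setzen wir t = 3 ein und erhalten j = -12.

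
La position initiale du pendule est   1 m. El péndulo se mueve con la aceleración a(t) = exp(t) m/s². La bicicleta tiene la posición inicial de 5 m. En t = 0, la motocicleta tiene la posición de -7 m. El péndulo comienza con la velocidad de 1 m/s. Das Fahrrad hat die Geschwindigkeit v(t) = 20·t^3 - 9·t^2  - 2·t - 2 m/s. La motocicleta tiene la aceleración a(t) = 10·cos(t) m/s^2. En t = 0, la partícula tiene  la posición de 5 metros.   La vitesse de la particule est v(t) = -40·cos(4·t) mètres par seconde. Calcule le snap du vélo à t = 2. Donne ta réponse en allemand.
Ausgehend von der Geschwindigkeit v(t) = 20·t^3 - 9·t^2 - 2·t - 2, nehmen wir 3 Ableitungen. Mit d/dt von v(t) finden wir a(t) = 60·t^2 - 18·t - 2. Die Ableitung von der Beschleunigung ergibt den Ruck: j(t) = 120·t - 18. Die Ableitung von dem Ruck ergibt den Snap: s(t) = 120. Mit s(t) = 120 und Einsetzen von t = 2, finden wir s = 120.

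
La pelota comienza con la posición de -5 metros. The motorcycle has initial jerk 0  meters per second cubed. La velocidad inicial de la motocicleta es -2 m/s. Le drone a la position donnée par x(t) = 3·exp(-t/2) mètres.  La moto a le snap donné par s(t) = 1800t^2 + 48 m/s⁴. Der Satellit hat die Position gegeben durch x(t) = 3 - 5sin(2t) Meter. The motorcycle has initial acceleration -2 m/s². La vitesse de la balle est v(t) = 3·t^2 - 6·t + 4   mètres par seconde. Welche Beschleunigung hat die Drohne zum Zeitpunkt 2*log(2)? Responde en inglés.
We must differentiate our position equation x(t) = 3·exp(-t/2) 2 times. Differentiating position, we get velocity: v(t) = -3·exp(-t/2)/2. The derivative of velocity gives acceleration: a(t) = 3·exp(-t/2)/4. Using a(t) = 3·exp(-t/2)/4 and substituting t = 2*log(2), we find a = 3/8.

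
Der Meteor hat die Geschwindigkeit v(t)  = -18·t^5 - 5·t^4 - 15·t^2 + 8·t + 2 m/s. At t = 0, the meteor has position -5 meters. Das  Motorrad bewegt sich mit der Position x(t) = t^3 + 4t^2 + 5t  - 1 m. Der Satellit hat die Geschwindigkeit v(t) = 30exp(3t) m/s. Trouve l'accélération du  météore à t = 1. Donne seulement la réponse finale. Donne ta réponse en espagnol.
La aceleración en t = 1 es a = -132.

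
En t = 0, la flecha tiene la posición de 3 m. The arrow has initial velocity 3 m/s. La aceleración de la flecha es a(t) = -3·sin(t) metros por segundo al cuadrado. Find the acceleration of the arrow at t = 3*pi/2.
We have acceleration a(t) = -3·sin(t). Substituting t = 3*pi/2: a(3*pi/2) = 3.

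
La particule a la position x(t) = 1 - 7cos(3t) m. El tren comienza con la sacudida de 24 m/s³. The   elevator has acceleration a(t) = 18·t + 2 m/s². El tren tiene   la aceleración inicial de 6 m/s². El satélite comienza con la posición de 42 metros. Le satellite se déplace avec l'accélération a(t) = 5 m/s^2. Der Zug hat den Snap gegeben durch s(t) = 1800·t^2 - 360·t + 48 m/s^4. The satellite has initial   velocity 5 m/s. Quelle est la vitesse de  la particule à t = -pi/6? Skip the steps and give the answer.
La vitesse à t = -pi/6 est v = -21.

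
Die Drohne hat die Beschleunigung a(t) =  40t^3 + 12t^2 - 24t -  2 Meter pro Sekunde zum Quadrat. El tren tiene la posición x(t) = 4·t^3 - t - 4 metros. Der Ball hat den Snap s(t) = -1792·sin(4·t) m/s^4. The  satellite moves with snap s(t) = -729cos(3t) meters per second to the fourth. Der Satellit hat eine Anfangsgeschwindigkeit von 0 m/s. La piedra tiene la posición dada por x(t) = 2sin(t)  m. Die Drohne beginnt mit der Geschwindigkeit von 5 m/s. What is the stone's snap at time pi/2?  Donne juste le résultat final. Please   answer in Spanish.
s(pi/2) = 2.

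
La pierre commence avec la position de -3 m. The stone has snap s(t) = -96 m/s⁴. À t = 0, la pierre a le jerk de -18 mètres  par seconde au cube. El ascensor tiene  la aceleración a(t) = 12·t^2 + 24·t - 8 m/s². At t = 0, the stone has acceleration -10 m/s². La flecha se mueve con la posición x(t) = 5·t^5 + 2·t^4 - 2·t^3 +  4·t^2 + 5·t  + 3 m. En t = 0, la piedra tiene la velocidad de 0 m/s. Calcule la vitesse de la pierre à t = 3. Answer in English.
We need to integrate our snap equation s(t) = -96 3 times. The antiderivative of snap, with j(0) = -18, gives jerk: j(t) = -96·t - 18. Taking ∫j(t)dt and applying a(0) = -10, we find a(t) = -48·t^2 - 18·t - 10. Finding the integral of a(t) and using v(0) = 0: v(t) = t·(-16·t^2 - 9·t - 10). Using v(t) = t·(-16·t^2 - 9·t - 10) and substituting t = 3, we find v = -543.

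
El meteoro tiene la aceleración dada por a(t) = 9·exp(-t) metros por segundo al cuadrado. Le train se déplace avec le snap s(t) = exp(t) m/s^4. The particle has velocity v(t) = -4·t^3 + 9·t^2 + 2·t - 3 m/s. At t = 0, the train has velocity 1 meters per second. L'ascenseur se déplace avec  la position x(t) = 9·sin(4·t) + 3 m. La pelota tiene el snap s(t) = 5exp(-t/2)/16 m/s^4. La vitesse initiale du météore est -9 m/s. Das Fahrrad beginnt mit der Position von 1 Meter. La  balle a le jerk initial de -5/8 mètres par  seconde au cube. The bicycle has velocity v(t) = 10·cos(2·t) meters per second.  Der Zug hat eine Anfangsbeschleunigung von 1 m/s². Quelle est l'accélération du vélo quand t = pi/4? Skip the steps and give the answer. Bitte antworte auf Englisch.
The acceleration at t = pi/4 is a = -20.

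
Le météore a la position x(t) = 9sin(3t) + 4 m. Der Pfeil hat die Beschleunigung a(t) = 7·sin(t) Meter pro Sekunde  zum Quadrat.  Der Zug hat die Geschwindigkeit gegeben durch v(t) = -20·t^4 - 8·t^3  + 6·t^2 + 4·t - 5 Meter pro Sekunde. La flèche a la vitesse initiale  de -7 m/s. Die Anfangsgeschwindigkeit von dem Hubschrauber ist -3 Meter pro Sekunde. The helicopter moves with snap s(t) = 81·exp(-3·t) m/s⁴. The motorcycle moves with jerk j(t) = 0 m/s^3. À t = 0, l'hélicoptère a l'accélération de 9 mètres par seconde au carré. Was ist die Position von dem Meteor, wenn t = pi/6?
Mit x(t) = 9·sin(3·t) + 4 und Einsetzen von t = pi/6, finden wir x = 13.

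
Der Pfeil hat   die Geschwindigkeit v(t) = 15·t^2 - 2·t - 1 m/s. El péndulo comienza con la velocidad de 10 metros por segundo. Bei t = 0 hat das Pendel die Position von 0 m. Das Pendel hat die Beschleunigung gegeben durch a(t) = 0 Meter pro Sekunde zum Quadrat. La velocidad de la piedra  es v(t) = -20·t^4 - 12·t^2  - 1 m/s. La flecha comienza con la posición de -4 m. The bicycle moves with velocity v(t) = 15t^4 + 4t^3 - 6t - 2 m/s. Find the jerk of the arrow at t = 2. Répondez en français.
Pour résoudre ceci, nous devons prendre 2 dérivées de notre équation de la vitesse v(t) = 15·t^2 - 2·t - 1. En prenant d/dt de v(t), nous trouvons a(t) = 30·t - 2. La dérivée de l'accélération donne le jerk: j(t) = 30. En utilisant j(t) = 30 et en substituant t = 2, nous trouvons j = 30.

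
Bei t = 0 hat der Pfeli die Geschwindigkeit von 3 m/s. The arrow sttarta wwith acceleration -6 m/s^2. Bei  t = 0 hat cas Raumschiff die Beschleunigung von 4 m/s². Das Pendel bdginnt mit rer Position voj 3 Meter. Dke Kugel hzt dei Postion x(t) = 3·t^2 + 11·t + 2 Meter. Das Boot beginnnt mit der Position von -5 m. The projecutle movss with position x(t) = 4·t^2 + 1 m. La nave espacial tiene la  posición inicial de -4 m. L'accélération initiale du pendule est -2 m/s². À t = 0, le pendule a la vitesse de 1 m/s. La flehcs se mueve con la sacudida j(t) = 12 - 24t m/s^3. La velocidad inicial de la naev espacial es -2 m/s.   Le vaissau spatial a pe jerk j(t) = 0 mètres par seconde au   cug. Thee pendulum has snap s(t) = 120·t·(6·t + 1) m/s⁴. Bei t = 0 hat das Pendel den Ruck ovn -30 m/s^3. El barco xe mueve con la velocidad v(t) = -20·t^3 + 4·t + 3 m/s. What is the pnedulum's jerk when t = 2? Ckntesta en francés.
Nous devons intégrer notre équation du snap s(t) = 120·t·(6·t + 1) 1 fois. En intégrant le snap et en utilisant la condition initiale j(0) = -30, nous obtenons j(t) = 240·t^3 + 60·t^2 - 30. De l'équation du jerk j(t) = 240·t^3 + 60·t^2 - 30, nous substituons t = 2 pour obtenir j = 2130.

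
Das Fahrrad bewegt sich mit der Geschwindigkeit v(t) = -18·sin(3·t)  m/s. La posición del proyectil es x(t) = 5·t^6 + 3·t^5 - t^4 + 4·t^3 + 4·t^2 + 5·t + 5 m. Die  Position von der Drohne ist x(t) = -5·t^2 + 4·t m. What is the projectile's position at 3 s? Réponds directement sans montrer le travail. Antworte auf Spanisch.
x(3) = 4457.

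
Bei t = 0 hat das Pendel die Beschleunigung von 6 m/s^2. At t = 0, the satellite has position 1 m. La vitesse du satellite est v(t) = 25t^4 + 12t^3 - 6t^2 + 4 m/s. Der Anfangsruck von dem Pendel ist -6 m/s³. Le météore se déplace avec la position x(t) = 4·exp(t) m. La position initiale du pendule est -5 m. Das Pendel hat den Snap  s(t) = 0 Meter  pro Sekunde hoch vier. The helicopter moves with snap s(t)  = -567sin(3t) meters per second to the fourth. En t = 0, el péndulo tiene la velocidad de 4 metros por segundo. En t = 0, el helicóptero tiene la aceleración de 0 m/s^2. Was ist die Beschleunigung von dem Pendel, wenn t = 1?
Um dies zu lösen, müssen wir 2 Integrale unserer Gleichung für den Snap s(t) = 0 finden. Die Stammfunktion von dem Snap ist der Ruck. Mit j(0) = -6 erhalten wir j(t) = -6. Die Stammfunktion von dem Ruck ist die Beschleunigung. Mit a(0) = 6 erhalten wir a(t) = 6 - 6·t. Wir haben die Beschleunigung a(t) = 6 - 6·t. Durch Einsetzen von t = 1: a(1) = 0.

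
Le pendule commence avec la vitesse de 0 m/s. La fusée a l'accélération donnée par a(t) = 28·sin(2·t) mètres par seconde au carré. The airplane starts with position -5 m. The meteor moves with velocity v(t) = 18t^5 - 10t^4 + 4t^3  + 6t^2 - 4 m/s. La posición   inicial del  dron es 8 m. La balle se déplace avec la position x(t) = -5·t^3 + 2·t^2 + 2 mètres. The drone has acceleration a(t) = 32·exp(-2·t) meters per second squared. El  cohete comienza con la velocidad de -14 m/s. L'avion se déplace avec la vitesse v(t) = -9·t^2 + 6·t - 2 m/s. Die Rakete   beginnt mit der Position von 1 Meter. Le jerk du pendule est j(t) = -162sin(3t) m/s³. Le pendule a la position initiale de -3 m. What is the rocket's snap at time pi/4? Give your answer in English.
We must differentiate our acceleration equation a(t) = 28·sin(2·t) 2 times. Differentiating acceleration, we get jerk: j(t) = 56·cos(2·t). Taking d/dt of j(t), we find s(t) = -112·sin(2·t). From the given snap equation s(t) = -112·sin(2·t), we substitute t = pi/4 to get s = -112.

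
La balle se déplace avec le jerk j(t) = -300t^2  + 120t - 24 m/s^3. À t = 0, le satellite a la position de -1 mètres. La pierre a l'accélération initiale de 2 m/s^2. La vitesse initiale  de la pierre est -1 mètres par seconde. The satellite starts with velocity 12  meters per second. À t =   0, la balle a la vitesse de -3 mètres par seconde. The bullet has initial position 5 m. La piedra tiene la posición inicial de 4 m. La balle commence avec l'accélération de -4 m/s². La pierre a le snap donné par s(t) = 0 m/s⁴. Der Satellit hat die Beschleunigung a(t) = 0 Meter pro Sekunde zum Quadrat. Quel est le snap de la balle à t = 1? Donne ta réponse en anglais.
To solve this, we need to take 1 derivative of our jerk equation j(t) = -300·t^2 + 120·t - 24. Taking d/dt of j(t), we find s(t) = 120 - 600·t. Using s(t) = 120 - 600·t and substituting t = 1, we find s = -480.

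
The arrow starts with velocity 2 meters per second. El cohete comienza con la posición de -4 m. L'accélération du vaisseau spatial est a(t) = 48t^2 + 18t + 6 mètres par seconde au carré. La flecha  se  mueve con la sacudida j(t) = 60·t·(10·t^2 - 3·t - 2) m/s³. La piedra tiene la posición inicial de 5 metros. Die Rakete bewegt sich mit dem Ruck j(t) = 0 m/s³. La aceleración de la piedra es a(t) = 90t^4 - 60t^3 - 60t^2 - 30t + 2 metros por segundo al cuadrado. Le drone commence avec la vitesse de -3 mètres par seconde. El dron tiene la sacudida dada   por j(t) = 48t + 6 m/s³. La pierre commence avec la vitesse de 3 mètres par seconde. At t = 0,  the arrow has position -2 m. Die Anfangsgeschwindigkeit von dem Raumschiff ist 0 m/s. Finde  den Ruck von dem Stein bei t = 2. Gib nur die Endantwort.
Die Antwort ist 1890.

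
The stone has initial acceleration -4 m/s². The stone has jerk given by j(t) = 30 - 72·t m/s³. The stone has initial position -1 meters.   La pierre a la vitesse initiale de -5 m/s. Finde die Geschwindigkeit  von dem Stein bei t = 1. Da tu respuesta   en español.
Partiendo de la sacudida j(t) = 30 - 72·t, tomamos 2 integrales. Integrando la sacudida y usando la condición inicial a(0) = -4, obtenemos a(t) = -36·t^2 + 30·t - 4. Tomando ∫a(t)dt y aplicando v(0) = -5, encontramos v(t) = -12·t^3 + 15·t^2 - 4·t - 5. De la ecuación de la velocidad v(t) = -12·t^3 + 15·t^2 - 4·t - 5, sustituimos t = 1 para obtener v = -6.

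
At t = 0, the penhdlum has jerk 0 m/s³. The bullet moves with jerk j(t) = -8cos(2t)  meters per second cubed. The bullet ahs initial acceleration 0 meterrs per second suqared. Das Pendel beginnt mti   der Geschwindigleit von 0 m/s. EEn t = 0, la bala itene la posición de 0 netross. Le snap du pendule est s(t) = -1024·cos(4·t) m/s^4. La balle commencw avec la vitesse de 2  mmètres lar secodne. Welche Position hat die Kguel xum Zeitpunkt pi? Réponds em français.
Pour résoudre ceci, nous devons prendre 3 intégrales de notre équation du jerk j(t) = -8·cos(2·t). L'intégrale du jerk, avec a(0) = 0, donne l'accélération: a(t) = -4·sin(2·t). En intégrant l'accélération et en utilisant la condition initiale v(0) = 2, nous obtenons v(t) = 2·cos(2·t). En intégrant la vitesse et en utilisant la condition initiale x(0) = 0, nous obtenons x(t) = sin(2·t). Nous avons la position x(t) = sin(2·t). En substituant t = pi: x(pi) = 0.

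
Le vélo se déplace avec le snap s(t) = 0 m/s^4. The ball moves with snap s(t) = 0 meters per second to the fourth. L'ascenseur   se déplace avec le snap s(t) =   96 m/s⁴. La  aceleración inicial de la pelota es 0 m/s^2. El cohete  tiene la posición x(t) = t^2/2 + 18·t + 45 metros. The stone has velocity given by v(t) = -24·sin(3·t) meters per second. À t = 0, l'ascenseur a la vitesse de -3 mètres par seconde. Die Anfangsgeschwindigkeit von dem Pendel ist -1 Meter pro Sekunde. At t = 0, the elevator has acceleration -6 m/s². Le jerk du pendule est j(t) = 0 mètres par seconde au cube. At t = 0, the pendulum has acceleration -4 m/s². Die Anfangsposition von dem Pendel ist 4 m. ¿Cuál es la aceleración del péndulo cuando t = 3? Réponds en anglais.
We need to integrate our jerk equation j(t) = 0 1 time. Finding the integral of j(t) and using a(0) = -4: a(t) = -4. Using a(t) = -4 and substituting t = 3, we find a = -4.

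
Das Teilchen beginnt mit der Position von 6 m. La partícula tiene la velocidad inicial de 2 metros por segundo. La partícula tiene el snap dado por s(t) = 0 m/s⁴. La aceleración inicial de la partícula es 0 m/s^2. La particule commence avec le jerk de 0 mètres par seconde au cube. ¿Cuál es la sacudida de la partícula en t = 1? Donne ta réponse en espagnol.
Debemos encontrar la integral de nuestra ecuación del snap s(t) = 0 1 vez. La antiderivada del snap, con j(0) = 0, da la sacudida: j(t) = 0. Usando j(t) = 0 y sustituyendo t = 1, encontramos j = 0.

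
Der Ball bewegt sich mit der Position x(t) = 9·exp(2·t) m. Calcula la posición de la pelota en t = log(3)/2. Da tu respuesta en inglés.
Using x(t) = 9·exp(2·t) and substituting t = log(3)/2, we find x = 27.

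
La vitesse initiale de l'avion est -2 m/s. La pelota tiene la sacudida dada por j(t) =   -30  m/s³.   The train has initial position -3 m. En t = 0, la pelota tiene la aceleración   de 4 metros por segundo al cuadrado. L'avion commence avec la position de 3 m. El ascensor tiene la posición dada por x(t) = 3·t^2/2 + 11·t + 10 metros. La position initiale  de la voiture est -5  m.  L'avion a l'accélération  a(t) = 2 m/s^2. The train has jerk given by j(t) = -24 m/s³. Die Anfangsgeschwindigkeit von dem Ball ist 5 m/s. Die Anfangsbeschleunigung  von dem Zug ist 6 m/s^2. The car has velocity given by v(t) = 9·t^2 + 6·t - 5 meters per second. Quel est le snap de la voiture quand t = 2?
Nous devons dériver notre équation de la vitesse v(t) = 9·t^2 + 6·t - 5 3 fois. En prenant d/dt de v(t), nous trouvons a(t) = 18·t + 6. En dérivant l'accélération, nous obtenons le jerk: j(t) = 18. En prenant d/dt de j(t), nous trouvons s(t) = 0. Nous avons le snap s(t) = 0. En substituant t = 2: s(2) = 0.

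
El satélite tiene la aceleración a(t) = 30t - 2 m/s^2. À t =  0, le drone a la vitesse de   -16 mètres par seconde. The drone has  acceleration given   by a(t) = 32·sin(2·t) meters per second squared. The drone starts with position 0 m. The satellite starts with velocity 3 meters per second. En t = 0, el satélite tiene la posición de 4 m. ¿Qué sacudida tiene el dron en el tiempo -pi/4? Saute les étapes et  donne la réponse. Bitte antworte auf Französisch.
À t = -pi/4, j = 0.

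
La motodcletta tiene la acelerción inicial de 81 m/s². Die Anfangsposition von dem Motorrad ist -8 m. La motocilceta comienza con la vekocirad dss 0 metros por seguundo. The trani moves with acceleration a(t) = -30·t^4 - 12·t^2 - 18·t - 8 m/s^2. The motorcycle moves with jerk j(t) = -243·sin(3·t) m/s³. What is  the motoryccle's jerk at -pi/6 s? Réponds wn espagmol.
De la ecuación de la sacudida j(t) = -243·sin(3·t), sustituimos t = -pi/6 para obtener j = 243.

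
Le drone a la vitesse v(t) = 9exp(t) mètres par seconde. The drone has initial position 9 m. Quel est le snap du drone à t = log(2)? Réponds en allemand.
Um dies zu lösen, müssen wir 3 Ableitungen unserer Gleichung für die Geschwindigkeit v(t) = 9·exp(t) nehmen. Durch Ableiten von der Geschwindigkeit erhalten wir die Beschleunigung: a(t) = 9·exp(t). Mit d/dt von a(t) finden wir j(t) = 9·exp(t). Die Ableitung von dem Ruck ergibt den Snap: s(t) = 9·exp(t). Wir haben den Snap s(t) = 9·exp(t). Durch Einsetzen von t = log(2): s(log(2)) = 18.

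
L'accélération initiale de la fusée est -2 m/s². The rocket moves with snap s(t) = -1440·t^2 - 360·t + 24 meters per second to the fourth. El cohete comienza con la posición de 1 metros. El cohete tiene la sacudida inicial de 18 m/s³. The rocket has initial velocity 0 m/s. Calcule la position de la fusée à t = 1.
En partant du snap s(t) = -1440·t^2 - 360·t + 24, nous prenons 4 intégrales. La primitive du snap, avec j(0) = 18, donne le jerk: j(t) = -480·t^3 - 180·t^2 + 24·t + 18. L'intégrale du jerk, avec a(0) = -2, donne l'accélération: a(t) = -120·t^4 - 60·t^3 + 12·t^2 + 18·t - 2. La primitive de l'accélération est la vitesse. En utilisant v(0) = 0, nous obtenons v(t) = t·(-24·t^4 - 15·t^3 + 4·t^2 + 9·t - 2). La primitive de la vitesse, avec x(0) = 1, donne la position: x(t) = -4·t^6 - 3·t^5 + t^4 + 3·t^3 - t^2 + 1. De l'équation de la position x(t) = -4·t^6 - 3·t^5 + t^4 + 3·t^3 - t^2 + 1, nous substituons t = 1 pour obtenir x = -3.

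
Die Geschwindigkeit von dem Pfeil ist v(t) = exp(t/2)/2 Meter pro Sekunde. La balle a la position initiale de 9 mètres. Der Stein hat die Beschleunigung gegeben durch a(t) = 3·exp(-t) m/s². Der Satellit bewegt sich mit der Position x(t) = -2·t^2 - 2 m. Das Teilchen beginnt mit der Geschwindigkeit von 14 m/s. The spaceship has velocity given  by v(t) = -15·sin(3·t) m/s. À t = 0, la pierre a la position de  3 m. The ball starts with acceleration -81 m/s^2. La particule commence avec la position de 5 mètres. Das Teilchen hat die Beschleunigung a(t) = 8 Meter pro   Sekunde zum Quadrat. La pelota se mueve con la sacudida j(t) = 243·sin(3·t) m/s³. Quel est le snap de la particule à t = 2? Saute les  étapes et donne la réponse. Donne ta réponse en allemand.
Die Antwort ist 0.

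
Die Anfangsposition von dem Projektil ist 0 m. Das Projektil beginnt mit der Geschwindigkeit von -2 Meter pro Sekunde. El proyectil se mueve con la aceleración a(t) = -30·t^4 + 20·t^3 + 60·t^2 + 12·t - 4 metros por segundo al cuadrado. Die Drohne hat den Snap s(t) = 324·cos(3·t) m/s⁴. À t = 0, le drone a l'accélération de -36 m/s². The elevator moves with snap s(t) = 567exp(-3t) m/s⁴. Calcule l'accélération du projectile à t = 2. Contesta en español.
Tenemos la aceleración a(t) = -30·t^4 + 20·t^3 + 60·t^2 + 12·t - 4. Sustituyendo t = 2: a(2) = -60.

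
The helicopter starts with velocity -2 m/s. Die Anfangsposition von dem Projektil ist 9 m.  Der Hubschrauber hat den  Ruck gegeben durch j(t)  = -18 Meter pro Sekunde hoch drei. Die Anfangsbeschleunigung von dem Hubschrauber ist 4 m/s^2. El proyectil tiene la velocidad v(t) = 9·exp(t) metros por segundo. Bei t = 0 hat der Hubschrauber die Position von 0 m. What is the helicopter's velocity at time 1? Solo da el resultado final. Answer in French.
La réponse est -7.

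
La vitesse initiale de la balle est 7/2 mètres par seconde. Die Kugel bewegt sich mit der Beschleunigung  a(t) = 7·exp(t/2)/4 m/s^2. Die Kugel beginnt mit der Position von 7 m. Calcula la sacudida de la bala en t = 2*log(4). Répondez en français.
Pour résoudre ceci, nous devons prendre 1 dérivée de notre équation de l'accélération a(t) = 7·exp(t/2)/4. En prenant d/dt de a(t), nous trouvons j(t) = 7·exp(t/2)/8. Nous avons le jerk j(t) = 7·exp(t/2)/8. En substituant t = 2*log(4): j(2*log(4)) = 7/2.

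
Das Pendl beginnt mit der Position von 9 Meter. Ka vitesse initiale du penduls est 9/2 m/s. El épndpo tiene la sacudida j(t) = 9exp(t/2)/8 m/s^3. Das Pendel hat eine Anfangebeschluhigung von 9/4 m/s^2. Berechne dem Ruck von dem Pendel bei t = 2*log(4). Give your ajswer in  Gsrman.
Aus der Gleichung für den Ruck j(t) = 9·exp(t/2)/8, setzen wir t = 2*log(4) ein und erhalten j = 9/2.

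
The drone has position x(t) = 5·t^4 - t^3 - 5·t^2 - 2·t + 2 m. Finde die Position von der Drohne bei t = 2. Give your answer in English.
From the given position equation x(t) = 5·t^4 - t^3 - 5·t^2 - 2·t + 2, we substitute t = 2 to get x = 50.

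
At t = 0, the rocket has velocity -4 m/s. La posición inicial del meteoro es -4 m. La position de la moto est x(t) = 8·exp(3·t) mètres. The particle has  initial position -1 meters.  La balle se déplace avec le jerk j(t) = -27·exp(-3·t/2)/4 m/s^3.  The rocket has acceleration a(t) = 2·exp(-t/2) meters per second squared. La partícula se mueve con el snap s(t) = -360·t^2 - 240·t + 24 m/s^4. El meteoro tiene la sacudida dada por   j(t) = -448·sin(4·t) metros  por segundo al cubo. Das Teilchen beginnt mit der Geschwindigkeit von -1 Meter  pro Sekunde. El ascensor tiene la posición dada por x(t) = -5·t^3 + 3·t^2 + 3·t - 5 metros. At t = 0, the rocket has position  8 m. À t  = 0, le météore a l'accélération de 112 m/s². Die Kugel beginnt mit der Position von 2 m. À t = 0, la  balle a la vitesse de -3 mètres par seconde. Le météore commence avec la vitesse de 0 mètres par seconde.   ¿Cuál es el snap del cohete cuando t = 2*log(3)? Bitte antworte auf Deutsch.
Ausgehend von der Beschleunigung a(t) = 2·exp(-t/2), nehmen wir 2 Ableitungen. Mit d/dt von a(t) finden wir j(t) = -exp(-t/2). Die Ableitung von dem Ruck ergibt den Snap: s(t) = exp(-t/2)/2. Aus der Gleichung für den Snap s(t) = exp(-t/2)/2, setzen wir t = 2*log(3) ein und erhalten s = 1/6.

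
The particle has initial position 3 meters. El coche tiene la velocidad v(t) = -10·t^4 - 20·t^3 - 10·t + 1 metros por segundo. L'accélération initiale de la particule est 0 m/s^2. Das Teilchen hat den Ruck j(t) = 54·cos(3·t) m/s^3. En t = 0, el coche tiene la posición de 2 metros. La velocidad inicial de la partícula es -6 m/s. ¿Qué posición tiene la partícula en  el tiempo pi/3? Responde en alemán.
Um dies zu lösen, müssen wir 3 Stammfunktionen unserer Gleichung für den Ruck j(t) = 54·cos(3·t) finden. Mit ∫j(t)dt und Anwendung von a(0) = 0, finden wir a(t) = 18·sin(3·t). Mit ∫a(t)dt und Anwendung von v(0) = -6, finden wir v(t) = -6·cos(3·t). Die Stammfunktion von der Geschwindigkeit ist die Position. Mit x(0) = 3 erhalten wir x(t) = 3 - 2·sin(3·t). Aus der Gleichung für die Position x(t) = 3 - 2·sin(3·t), setzen wir t = pi/3 ein und erhalten x = 3.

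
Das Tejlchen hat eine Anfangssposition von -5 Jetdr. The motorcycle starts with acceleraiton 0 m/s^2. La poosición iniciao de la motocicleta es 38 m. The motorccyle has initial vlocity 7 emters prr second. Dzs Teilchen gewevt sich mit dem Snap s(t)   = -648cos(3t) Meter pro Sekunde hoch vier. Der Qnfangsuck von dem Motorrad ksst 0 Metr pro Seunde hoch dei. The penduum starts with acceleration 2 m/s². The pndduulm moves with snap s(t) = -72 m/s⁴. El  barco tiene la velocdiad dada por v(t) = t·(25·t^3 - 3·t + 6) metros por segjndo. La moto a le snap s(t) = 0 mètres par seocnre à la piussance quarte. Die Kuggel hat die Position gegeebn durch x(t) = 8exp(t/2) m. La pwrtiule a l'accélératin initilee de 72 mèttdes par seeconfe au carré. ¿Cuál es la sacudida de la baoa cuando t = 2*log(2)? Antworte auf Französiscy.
Pour résoudre ceci, nous devons prendre 3 dérivées de notre équation de la position x(t) = 8·exp(t/2). La dérivée de la position donne la vitesse: v(t) = 4·exp(t/2). La dérivée de la vitesse donne l'accélération: a(t) = 2·exp(t/2). La dérivée de l'accélération donne le jerk: j(t) = exp(t/2). En utilisant j(t) = exp(t/2) et en substituant t = 2*log(2), nous trouvons j = 2.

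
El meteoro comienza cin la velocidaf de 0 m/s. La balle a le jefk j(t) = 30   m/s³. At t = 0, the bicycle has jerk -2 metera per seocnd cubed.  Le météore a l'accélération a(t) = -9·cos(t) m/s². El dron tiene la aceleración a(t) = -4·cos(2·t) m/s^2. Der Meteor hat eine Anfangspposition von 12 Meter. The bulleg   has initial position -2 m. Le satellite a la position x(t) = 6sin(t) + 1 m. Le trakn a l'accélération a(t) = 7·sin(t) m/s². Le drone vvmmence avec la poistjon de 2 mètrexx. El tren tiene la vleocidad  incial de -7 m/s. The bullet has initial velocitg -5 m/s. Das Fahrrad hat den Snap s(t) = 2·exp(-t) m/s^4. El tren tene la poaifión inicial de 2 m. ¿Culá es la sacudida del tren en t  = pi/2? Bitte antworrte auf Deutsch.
Um dies zu lösen, müssen wir 1 Ableitung unserer Gleichung für die Beschleunigung a(t) = 7·sin(t) nehmen. Durch Ableiten von der Beschleunigung erhalten wir den Ruck: j(t) = 7·cos(t). Wir haben den Ruck j(t) = 7·cos(t). Durch Einsetzen von t = pi/2: j(pi/2) = 0.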